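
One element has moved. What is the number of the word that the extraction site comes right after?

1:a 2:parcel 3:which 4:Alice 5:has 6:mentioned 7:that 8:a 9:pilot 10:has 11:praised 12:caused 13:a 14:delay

11

The displaced element is "a parcel" (word 2).
It is linked across 1 clause boundary (that).
It functions as the direct object of "praised", so the gap sits immediately after word 11 ("praised").
Base order: Alice has mentioned that a pilot has praised a parcel.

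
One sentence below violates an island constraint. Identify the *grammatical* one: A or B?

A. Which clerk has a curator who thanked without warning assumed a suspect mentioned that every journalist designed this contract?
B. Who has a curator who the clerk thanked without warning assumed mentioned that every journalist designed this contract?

In A, the wh-phrase is extracted from inside a complex-NP island (relative clause) (introduced by "who"), which blocks movement.
In B, the extraction path crosses only that-complement boundaries, which are transparent.
So B is grammatical.

B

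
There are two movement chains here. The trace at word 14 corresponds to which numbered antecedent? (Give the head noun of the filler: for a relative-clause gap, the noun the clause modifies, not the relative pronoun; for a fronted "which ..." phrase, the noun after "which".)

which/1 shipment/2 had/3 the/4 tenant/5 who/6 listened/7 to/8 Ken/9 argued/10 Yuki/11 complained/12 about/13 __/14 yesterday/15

The marked gap is the object of the preposition "about" of "complained".
Its filler is the fronted wh-phrase "which shipment", at word 2.
(The other dependency links word 5 to a gap after word 6.)

2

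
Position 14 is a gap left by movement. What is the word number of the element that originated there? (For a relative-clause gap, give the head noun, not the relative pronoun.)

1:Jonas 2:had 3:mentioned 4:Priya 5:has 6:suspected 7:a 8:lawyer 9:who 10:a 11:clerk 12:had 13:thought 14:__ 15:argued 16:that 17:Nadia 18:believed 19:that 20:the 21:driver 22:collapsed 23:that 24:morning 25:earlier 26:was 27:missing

The gap at 14 is the subject of "argued", inside a relative clause.
The relative pronoun is "who" (word 9); it is bound by the head noun immediately before it.
Its filler is the head noun "lawyer", at word 8.

8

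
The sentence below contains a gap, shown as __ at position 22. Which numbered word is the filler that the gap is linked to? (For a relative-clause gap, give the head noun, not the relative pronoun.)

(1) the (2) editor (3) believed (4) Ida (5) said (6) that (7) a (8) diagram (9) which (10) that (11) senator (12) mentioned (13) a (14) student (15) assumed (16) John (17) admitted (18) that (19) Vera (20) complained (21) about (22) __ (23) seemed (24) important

8

The gap at 22 is the prepositional object of "complained", inside a relative clause.
The relative pronoun is "which" (word 9); it is bound by the head noun immediately before it.
Its filler is the head noun "diagram", at word 8.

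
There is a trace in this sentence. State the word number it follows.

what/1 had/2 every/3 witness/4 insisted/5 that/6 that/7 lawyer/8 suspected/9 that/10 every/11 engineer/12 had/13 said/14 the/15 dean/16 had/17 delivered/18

The displaced element is "what" (word 1).
It is linked across 3 clause boundaries (that → that → Ø).
It functions as the direct object of "delivered", so the gap sits immediately after word 18 ("delivered").
Base order: Every witness had insisted that that lawyer suspected that every engineer had said the dean had delivered what.

18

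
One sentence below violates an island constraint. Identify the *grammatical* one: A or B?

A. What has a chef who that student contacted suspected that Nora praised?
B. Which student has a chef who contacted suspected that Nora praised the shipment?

In B, the wh-phrase is extracted from inside a complex-NP island (relative clause) (introduced by "who"), which blocks movement.
In A, the extraction path crosses only that-complement boundaries, which are transparent.
So A is grammatical.

A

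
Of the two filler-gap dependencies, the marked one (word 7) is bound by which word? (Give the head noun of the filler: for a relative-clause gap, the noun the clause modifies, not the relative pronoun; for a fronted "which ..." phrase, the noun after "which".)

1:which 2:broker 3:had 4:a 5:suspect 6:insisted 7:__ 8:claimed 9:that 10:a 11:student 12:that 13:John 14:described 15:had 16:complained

The marked gap is the subject of "claimed".
Its filler is the fronted wh-phrase "which broker", at word 2.
(The other dependency links word 11 to a gap after word 14.)

2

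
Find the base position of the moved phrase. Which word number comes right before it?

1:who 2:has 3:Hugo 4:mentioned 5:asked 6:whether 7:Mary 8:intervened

4

The displaced element is "who" (word 1).
It is linked across 1 clause boundary (Ø).
It functions as the subject of "asked", so the gap sits immediately after word 4 ("mentioned").
Base order: Hugo has mentioned that who asked whether Mary intervened.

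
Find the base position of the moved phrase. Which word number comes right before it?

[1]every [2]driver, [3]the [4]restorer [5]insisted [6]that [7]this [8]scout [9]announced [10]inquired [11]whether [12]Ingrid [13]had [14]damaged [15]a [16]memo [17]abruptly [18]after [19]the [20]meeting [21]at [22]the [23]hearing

9

The displaced element is "every driver" (word 2).
It is linked across 2 clause boundaries (that → Ø).
It functions as the subject of "inquired", so the gap sits immediately after word 9 ("announced").
Base order: The restorer insisted that this scout announced every driver inquired whether Ingrid had damaged a memo abruptly after the meeting at the hearing.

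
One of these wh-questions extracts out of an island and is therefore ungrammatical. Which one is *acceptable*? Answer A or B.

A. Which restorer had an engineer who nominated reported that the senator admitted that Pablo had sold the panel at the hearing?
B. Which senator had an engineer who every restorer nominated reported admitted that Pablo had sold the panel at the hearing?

B

In A, the wh-phrase is extracted from inside a complex-NP island (relative clause) (introduced by "who"), which blocks movement.
In B, the extraction path crosses only that-complement boundaries, which are transparent.
So B is grammatical.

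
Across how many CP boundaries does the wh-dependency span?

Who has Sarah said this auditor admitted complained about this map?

2

"who" is extracted from the subject of "complained".
Boundaries crossed, outermost first: [Ø], [Ø] — 2 in total.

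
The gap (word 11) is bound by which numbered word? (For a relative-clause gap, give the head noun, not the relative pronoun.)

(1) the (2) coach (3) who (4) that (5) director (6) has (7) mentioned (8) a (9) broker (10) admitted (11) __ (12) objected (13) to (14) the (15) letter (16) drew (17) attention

The gap at 11 is the subject of "objected", inside a relative clause.
The relative pronoun is "who" (word 3); it is bound by the head noun immediately before it.
Its filler is the head noun "coach", at word 2.

2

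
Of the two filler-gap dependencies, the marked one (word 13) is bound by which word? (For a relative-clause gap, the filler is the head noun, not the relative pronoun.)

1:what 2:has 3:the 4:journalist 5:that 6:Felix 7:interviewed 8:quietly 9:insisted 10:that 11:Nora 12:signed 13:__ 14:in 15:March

1

The marked gap is the direct object of "signed".
Its filler is the fronted wh-phrase "what", at word 1.
(The other dependency links word 4 to a gap after word 7.)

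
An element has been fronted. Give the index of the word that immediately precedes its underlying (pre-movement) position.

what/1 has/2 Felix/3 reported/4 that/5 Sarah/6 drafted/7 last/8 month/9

The displaced element is "what" (word 1).
It is linked across 1 clause boundary (that).
It functions as the direct object of "drafted", so the gap sits immediately after word 7 ("drafted").
Base order: Felix has reported that Sarah drafted what last month.

7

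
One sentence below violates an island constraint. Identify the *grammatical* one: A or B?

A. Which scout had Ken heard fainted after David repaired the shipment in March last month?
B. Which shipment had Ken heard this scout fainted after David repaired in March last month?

In B, the wh-phrase is extracted from inside an adjunct island (introduced by "after"), which blocks movement.
In A, the extraction path crosses only that-complement boundaries, which are transparent.
So A is grammatical.

A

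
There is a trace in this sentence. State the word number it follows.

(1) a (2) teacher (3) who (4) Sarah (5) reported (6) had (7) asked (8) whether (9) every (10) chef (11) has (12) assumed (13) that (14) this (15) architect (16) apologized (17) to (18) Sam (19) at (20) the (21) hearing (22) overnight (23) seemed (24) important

The displaced element is "a teacher" (word 2).
It is linked across 1 clause boundary (Ø).
It functions as the subject of "asked", so the gap sits immediately after word 5 ("reported").
Base order: Sarah reported a teacher had asked whether every chef has assumed that this architect apologized to Sam at the hearing overnight.

5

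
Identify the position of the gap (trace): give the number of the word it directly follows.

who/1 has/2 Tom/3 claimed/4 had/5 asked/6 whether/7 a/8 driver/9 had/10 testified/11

4

The displaced element is "who" (word 1).
It is linked across 1 clause boundary (Ø).
It functions as the subject of "asked", so the gap sits immediately after word 4 ("claimed").
Base order: Tom has claimed who had asked whether a driver had testified.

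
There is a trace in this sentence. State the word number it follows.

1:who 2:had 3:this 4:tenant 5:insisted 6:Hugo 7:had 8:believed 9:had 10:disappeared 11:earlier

The displaced element is "who" (word 1).
It is linked across 2 clause boundaries (Ø → Ø).
It functions as the subject of "disappeared", so the gap sits immediately after word 8 ("believed").
Base order: This tenant had insisted Hugo had believed that who had disappeared earlier.

8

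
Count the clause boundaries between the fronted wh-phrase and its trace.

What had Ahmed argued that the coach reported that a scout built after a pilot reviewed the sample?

"what" is extracted from the object of "built".
Boundaries crossed, outermost first: [that], [that] — 2 in total.

2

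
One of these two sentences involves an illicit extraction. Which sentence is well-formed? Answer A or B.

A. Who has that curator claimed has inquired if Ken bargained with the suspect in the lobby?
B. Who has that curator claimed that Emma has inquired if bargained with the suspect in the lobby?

A

In B, the wh-phrase is extracted from inside a wh-island (introduced by "if"), which blocks movement.
In A, the extraction path crosses only that-complement boundaries, which are transparent.
So A is grammatical.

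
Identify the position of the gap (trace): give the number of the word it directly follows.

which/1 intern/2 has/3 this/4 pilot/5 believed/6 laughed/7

6

The displaced element is "which intern" (word 2).
It is linked across 1 clause boundary (Ø).
It functions as the subject of "laughed", so the gap sits immediately after word 6 ("believed").
Base order: This pilot has believed that which intern laughed.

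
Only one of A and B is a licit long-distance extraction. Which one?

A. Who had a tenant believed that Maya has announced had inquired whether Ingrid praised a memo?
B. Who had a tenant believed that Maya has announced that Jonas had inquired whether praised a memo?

A

In B, the wh-phrase is extracted from inside a wh-island (introduced by "whether"), which blocks movement.
In A, the extraction path crosses only that-complement boundaries, which are transparent.
So A is grammatical.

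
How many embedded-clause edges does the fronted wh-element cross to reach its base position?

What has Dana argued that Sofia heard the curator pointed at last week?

2

"what" is extracted from the PP object of "pointed".
Boundaries crossed, outermost first: [that], [Ø] — 2 in total.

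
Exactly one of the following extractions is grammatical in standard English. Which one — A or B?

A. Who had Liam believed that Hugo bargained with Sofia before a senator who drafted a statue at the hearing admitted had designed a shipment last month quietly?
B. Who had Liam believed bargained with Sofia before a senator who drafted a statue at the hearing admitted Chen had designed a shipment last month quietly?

In A, the wh-phrase is extracted from inside an adjunct island (introduced by "before"), which blocks movement.
In B, the extraction path crosses only that-complement boundaries, which are transparent.
So B is grammatical.

B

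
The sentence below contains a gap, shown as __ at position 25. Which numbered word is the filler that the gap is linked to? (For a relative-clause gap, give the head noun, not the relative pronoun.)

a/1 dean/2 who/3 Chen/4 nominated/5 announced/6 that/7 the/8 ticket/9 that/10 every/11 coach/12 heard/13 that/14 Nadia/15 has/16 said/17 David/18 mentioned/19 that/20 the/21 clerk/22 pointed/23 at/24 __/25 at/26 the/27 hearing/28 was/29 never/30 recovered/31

The gap at 25 is the prepositional object of "pointed", inside a relative clause.
The relative pronoun is "that" (word 10); it is bound by the head noun immediately before it.
Its filler is the head noun "ticket", at word 9.

9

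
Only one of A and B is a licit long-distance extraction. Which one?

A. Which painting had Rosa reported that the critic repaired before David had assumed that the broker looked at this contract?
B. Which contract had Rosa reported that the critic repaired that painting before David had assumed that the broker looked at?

In B, the wh-phrase is extracted from inside an adjunct island (introduced by "before"), which blocks movement.
In A, the extraction path crosses only that-complement boundaries, which are transparent.
So A is grammatical.

A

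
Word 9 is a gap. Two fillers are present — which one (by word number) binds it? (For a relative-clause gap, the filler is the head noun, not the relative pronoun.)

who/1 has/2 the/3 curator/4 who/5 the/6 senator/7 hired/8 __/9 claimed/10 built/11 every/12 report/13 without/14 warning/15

4

The marked gap is inside the relative clause, the direct object of "hired".
Its filler is the head noun "curator" (via "who"), at word 4.
(The other dependency links word 1 to a gap after word 10.)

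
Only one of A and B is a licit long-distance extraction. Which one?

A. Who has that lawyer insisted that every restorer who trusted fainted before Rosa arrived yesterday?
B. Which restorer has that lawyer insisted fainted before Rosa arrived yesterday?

In A, the wh-phrase is extracted from inside a complex-NP island (relative clause) (introduced by "who"), which blocks movement.
In B, the extraction path crosses only that-complement boundaries, which are transparent.
So B is grammatical.

B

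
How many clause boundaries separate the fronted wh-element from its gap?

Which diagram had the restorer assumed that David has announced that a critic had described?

"which diagram" is extracted from the object of "described".
Boundaries crossed, outermost first: [that], [that] — 2 in total.

2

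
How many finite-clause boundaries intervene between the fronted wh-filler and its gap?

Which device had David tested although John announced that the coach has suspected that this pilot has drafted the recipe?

0

"which device" originates inside the matrix clause — no clause boundary is crossed.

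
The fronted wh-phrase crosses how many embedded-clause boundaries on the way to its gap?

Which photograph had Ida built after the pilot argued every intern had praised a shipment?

0

"which photograph" originates inside the matrix clause — no clause boundary is crossed.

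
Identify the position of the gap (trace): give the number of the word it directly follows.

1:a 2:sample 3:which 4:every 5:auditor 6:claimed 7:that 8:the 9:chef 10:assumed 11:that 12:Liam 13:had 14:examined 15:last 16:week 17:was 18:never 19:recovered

The displaced element is "a sample" (word 2).
It is linked across 2 clause boundaries (that → that).
It functions as the direct object of "examined", so the gap sits immediately after word 14 ("examined").
Base order: Every auditor claimed that the chef assumed that Liam had examined a sample last week.

14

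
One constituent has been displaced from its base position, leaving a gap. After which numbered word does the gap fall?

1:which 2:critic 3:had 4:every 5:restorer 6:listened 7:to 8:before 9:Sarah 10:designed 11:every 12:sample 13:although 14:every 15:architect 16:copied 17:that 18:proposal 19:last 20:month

7

The displaced element is "which critic" (word 2).
It functions as the object of the preposition "to" of "listened", so the gap sits immediately after word 7 ("to").
Base order: Every restorer had listened to which critic before Sarah designed every sample although every architect copied that proposal last month.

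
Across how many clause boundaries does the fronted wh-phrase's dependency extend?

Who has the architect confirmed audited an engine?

"who" is extracted from the subject of "audited".
Boundaries crossed, outermost first: [Ø] — 1 in total.

1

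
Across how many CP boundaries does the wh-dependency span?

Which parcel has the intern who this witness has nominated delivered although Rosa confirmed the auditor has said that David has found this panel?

"which parcel" originates inside the matrix clause — no clause boundary is crossed.

0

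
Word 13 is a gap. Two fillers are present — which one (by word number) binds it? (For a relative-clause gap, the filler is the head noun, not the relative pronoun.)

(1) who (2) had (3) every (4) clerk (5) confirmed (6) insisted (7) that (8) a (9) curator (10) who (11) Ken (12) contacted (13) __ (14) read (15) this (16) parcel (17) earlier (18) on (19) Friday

9

The marked gap is inside the relative clause, the direct object of "contacted".
Its filler is the head noun "curator" (via "who"), at word 9.
(The other dependency links word 1 to a gap after word 5.)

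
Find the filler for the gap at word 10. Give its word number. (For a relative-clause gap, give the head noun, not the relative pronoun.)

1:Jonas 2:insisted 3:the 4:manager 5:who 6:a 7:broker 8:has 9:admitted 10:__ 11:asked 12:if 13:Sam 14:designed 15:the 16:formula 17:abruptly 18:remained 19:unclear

4

The gap at 10 is the subject of "asked", inside a relative clause.
The relative pronoun is "who" (word 5); it is bound by the head noun immediately before it.
Its filler is the head noun "manager", at word 4.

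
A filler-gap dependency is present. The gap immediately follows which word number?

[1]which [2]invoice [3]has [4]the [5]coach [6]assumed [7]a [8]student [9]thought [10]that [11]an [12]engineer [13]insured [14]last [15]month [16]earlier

The displaced element is "which invoice" (word 2).
It is linked across 2 clause boundaries (Ø → that).
It functions as the direct object of "insured", so the gap sits immediately after word 13 ("insured").
Base order: The coach has assumed a student thought that an engineer insured which invoice last month earlier.

13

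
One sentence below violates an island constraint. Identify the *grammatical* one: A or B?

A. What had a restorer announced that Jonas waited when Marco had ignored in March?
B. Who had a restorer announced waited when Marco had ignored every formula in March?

B

In A, the wh-phrase is extracted from inside an adjunct island (introduced by "when"), which blocks movement.
In B, the extraction path crosses only that-complement boundaries, which are transparent.
So B is grammatical.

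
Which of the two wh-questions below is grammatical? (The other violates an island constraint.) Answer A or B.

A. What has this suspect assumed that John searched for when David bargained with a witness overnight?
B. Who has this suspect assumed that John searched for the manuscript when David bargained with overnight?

In B, the wh-phrase is extracted from inside an adjunct island (introduced by "when"), which blocks movement.
In A, the extraction path crosses only that-complement boundaries, which are transparent.
So A is grammatical.

A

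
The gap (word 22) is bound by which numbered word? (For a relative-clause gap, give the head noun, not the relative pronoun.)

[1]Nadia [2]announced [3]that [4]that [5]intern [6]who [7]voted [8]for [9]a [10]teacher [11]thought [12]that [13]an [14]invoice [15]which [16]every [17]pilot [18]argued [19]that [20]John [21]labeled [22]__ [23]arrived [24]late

The gap at 22 is the object of "labeled", inside a relative clause.
The relative pronoun is "which" (word 15); it is bound by the head noun immediately before it.
Its filler is the head noun "invoice", at word 14.

14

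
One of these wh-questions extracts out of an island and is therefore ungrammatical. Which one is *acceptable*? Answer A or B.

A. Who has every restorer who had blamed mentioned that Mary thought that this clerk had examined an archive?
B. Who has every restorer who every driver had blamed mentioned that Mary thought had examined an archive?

In A, the wh-phrase is extracted from inside a complex-NP island (relative clause) (introduced by "who"), which blocks movement.
In B, the extraction path crosses only that-complement boundaries, which are transparent.
So B is grammatical.

B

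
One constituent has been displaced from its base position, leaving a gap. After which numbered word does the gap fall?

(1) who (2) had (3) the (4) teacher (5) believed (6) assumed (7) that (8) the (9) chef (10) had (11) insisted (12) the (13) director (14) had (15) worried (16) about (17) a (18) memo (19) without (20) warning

5

The displaced element is "who" (word 1).
It is linked across 1 clause boundary (Ø).
It functions as the subject of "assumed", so the gap sits immediately after word 5 ("believed").
Base order: The teacher had believed that who assumed that the chef had insisted the director had worried about a memo without warning.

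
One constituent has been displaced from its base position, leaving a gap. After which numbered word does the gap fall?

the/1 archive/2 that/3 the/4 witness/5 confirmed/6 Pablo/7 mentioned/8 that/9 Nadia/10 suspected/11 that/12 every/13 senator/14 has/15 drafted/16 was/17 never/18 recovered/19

16

The displaced element is "the archive" (word 2).
It is linked across 3 clause boundaries (Ø → that → that).
It functions as the direct object of "drafted", so the gap sits immediately after word 16 ("drafted").
Base order: The witness confirmed Pablo mentioned that Nadia suspected that every senator has drafted the archive.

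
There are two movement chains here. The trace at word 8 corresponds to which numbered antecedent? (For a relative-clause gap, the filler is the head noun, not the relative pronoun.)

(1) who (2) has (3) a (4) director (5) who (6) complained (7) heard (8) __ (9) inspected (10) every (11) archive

1

The marked gap is the subject of "inspected".
Its filler is the fronted wh-phrase "who", at word 1.
(The other dependency links word 4 to a gap after word 5.)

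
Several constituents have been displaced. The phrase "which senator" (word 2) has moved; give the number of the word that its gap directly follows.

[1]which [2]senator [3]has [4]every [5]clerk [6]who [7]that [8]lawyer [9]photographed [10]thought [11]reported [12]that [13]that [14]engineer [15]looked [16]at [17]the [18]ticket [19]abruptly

The displaced element is "which senator" (word 2).
It is linked across 1 clause boundary (Ø).
It functions as the subject of "reported", so the gap sits immediately after word 10 ("thought").
Base order: Every clerk who that lawyer photographed has thought that which senator reported that that engineer looked at the ticket abruptly.

10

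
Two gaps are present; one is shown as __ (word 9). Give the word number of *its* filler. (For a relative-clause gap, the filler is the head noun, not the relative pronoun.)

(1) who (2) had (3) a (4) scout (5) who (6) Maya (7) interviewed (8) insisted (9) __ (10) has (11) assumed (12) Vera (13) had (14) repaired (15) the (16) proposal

The marked gap is the subject of "assumed".
Its filler is the fronted wh-phrase "who", at word 1.
(The other dependency links word 4 to a gap after word 7.)

1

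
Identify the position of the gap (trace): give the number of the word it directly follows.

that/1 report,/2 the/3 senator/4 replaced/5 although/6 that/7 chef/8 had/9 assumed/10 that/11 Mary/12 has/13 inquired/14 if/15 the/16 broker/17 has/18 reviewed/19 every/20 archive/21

The displaced element is "that report" (word 2).
It functions as the direct object of "replaced", so the gap sits immediately after word 5 ("replaced").
Base order: The senator replaced that report although that chef had assumed that Mary has inquired if the broker has reviewed every archive.

5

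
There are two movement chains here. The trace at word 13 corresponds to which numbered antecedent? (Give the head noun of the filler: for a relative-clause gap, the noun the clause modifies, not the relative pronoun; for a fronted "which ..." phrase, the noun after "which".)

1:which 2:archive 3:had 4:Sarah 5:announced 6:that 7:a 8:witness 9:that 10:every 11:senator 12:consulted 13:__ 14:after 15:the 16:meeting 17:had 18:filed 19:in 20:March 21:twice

The marked gap is inside the relative clause, the direct object of "consulted".
Its filler is the head noun "witness" (via "that"), at word 8.
(The other dependency links word 2 to a gap after word 18.)

8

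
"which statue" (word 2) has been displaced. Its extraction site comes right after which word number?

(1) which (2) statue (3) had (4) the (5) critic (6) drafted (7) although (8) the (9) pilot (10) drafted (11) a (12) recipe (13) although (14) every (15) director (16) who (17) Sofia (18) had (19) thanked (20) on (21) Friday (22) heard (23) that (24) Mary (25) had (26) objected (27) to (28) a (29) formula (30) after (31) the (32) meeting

6

The displaced element is "which statue" (word 2).
It functions as the direct object of "drafted", so the gap sits immediately after word 6 ("drafted").
Base order: The critic had drafted which statue although the pilot drafted a recipe although every director who Sofia had thanked on Friday heard that Mary had objected to a formula after the meeting.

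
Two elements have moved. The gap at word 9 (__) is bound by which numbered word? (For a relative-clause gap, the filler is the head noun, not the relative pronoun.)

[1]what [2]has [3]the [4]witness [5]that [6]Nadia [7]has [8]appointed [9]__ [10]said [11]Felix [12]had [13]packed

The marked gap is inside the relative clause, the direct object of "appointed".
Its filler is the head noun "witness" (via "that"), at word 4.
(The other dependency links word 1 to a gap after word 13.)

4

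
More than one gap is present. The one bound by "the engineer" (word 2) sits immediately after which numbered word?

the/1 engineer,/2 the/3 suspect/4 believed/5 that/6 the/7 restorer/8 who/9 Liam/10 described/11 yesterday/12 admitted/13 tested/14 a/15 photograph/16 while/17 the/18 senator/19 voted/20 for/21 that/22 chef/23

The displaced element is "the engineer" (word 2).
It is linked across 2 clause boundaries (that → Ø).
It functions as the subject of "tested", so the gap sits immediately after word 13 ("admitted").
Base order: The suspect believed that the restorer who Liam described yesterday admitted the engineer tested a photograph while the senator voted for that chef.

13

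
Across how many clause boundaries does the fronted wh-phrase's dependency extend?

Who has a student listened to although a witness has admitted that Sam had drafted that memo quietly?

"who" originates inside the matrix clause — no clause boundary is crossed.

0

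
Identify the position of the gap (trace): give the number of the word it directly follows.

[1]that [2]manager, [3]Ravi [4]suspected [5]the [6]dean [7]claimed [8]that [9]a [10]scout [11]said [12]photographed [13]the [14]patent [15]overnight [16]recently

11

The displaced element is "that manager" (word 2).
It is linked across 3 clause boundaries (Ø → that → Ø).
It functions as the subject of "photographed", so the gap sits immediately after word 11 ("said").
Base order: Ravi suspected the dean claimed that a scout said that that manager photographed the patent overnight recently.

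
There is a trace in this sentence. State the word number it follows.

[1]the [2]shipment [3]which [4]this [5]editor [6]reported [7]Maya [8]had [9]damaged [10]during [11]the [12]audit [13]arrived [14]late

9

The displaced element is "the shipment" (word 2).
It is linked across 1 clause boundary (Ø).
It functions as the direct object of "damaged", so the gap sits immediately after word 9 ("damaged").
Base order: This editor reported Maya had damaged the shipment during the audit.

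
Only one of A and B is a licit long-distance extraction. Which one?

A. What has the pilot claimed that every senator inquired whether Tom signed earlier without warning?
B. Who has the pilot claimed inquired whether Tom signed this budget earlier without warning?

B

In A, the wh-phrase is extracted from inside a wh-island (introduced by "whether"), which blocks movement.
In B, the extraction path crosses only that-complement boundaries, which are transparent.
So B is grammatical.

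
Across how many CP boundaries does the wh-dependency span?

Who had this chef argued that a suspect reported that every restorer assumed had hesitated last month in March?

"who" is extracted from the subject of "hesitated".
Boundaries crossed, outermost first: [that], [that], [Ø] — 3 in total.

3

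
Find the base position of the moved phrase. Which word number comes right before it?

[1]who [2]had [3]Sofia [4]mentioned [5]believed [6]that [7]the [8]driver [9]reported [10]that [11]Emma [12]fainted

The displaced element is "who" (word 1).
It is linked across 1 clause boundary (Ø).
It functions as the subject of "believed", so the gap sits immediately after word 4 ("mentioned").
Base order: Sofia had mentioned that who believed that the driver reported that Emma fainted.

4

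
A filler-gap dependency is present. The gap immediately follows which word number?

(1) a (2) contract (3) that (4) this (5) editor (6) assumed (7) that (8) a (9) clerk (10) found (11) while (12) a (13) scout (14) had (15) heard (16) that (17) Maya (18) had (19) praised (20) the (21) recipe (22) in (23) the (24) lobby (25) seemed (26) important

The displaced element is "a contract" (word 2).
It is linked across 1 clause boundary (that).
It functions as the direct object of "found", so the gap sits immediately after word 10 ("found").
Base order: This editor assumed that a clerk found a contract while a scout had heard that Maya had praised the recipe in the lobby.

10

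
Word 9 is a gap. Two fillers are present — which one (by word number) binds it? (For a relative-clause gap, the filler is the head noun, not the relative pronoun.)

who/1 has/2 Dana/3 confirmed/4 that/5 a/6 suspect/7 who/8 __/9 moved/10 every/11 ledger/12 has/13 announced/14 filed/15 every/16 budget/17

7

The marked gap is inside the relative clause, the subject of "moved".
Its filler is the head noun "suspect" (via "who"), at word 7.
(The other dependency links word 1 to a gap after word 14.)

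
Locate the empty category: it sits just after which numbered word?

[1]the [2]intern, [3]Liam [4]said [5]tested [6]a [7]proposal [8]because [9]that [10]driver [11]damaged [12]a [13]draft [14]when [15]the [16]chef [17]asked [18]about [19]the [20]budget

The displaced element is "the intern" (word 2).
It is linked across 1 clause boundary (Ø).
It functions as the subject of "tested", so the gap sits immediately after word 4 ("said").
Base order: Liam said that the intern tested a proposal because that driver damaged a draft when the chef asked about the budget.

4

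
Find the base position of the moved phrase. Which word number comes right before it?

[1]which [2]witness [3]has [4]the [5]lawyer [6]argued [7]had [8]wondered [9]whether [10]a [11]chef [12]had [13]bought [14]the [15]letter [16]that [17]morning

6

The displaced element is "which witness" (word 2).
It is linked across 1 clause boundary (Ø).
It functions as the subject of "wondered", so the gap sits immediately after word 6 ("argued").
Base order: The lawyer has argued that which witness had wondered whether a chef had bought the letter that morning.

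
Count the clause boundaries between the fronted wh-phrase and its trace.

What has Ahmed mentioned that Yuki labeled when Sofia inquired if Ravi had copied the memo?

1

"what" is extracted from the object of "labeled".
Boundaries crossed, outermost first: [that] — 1 in total.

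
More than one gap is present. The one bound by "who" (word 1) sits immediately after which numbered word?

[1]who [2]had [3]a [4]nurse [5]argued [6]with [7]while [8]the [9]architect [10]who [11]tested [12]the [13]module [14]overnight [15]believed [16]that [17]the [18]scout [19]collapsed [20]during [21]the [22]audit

6

The displaced element is "who" (word 1).
It functions as the object of the preposition "with" of "argued", so the gap sits immediately after word 6 ("with").
Base order: A nurse had argued with who while the architect who tested the module overnight believed that the scout collapsed during the audit.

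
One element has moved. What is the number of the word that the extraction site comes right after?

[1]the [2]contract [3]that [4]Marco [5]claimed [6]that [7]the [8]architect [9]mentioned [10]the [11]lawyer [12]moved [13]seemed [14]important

12

The displaced element is "the contract" (word 2).
It is linked across 2 clause boundaries (that → Ø).
It functions as the direct object of "moved", so the gap sits immediately after word 12 ("moved").
Base order: Marco claimed that the architect mentioned the lawyer moved the contract.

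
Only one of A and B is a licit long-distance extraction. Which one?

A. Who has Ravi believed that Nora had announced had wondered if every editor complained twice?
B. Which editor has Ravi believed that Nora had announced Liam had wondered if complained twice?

A

In B, the wh-phrase is extracted from inside a wh-island (introduced by "if"), which blocks movement.
In A, the extraction path crosses only that-complement boundaries, which are transparent.
So A is grammatical.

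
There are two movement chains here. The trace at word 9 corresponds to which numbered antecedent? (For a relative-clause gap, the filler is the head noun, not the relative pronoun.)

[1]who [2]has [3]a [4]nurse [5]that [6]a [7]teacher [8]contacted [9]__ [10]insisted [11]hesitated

4

The marked gap is inside the relative clause, the direct object of "contacted".
Its filler is the head noun "nurse" (via "that"), at word 4.
(The other dependency links word 1 to a gap after word 10.)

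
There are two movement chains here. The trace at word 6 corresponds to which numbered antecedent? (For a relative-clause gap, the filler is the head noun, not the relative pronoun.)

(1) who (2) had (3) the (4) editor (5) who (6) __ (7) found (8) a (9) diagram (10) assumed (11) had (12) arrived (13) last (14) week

The marked gap is inside the relative clause, the subject of "found".
Its filler is the head noun "editor" (via "who"), at word 4.
(The other dependency links word 1 to a gap after word 10.)

4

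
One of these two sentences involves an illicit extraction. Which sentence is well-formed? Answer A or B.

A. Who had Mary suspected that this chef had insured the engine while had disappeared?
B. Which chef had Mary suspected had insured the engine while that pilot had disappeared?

B

In A, the wh-phrase is extracted from inside an adjunct island (introduced by "while"), which blocks movement.
In B, the extraction path crosses only that-complement boundaries, which are transparent.
So B is grammatical.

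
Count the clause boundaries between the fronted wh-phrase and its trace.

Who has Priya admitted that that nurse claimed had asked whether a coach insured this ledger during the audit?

"who" is extracted from the subject of "asked".
Boundaries crossed, outermost first: [that], [Ø] — 2 in total.

2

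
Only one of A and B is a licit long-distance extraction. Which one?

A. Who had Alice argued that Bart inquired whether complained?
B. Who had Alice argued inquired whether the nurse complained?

B

In A, the wh-phrase is extracted from inside a wh-island (introduced by "whether"), which blocks movement.
In B, the extraction path crosses only that-complement boundaries, which are transparent.
So B is grammatical.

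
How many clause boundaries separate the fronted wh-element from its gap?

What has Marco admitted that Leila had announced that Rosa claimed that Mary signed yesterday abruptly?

"what" is extracted from the object of "signed".
Boundaries crossed, outermost first: [that], [that], [that] — 3 in total.

3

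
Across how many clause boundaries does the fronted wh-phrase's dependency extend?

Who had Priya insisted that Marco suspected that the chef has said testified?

3

"who" is extracted from the subject of "testified".
Boundaries crossed, outermost first: [that], [that], [Ø] — 3 in total.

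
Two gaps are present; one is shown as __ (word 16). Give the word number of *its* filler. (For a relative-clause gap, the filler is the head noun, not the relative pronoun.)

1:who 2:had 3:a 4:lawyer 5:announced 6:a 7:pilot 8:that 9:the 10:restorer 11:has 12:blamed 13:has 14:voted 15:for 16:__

The marked gap is the object of the preposition "for" of "voted".
Its filler is the fronted wh-phrase "who", at word 1.
(The other dependency links word 7 to a gap after word 12.)

1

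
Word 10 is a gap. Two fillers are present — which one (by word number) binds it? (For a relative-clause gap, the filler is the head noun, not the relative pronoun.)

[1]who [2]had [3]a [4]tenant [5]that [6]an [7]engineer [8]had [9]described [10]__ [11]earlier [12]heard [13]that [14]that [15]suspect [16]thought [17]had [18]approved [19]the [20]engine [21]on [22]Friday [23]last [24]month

The marked gap is inside the relative clause, the direct object of "described".
Its filler is the head noun "tenant" (via "that"), at word 4.
(The other dependency links word 1 to a gap after word 16.)

4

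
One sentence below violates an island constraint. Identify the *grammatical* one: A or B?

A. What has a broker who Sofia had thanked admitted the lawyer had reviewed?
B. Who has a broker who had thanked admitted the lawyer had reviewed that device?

A

In B, the wh-phrase is extracted from inside a complex-NP island (relative clause) (introduced by "who"), which blocks movement.
In A, the extraction path crosses only that-complement boundaries, which are transparent.
So A is grammatical.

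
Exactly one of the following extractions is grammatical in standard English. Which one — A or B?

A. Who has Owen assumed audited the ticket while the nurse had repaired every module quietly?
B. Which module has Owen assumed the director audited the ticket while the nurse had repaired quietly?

A

In B, the wh-phrase is extracted from inside an adjunct island (introduced by "while"), which blocks movement.
In A, the extraction path crosses only that-complement boundaries, which are transparent.
So A is grammatical.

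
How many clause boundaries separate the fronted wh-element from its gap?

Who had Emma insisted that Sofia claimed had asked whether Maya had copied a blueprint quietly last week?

2

"who" is extracted from the subject of "asked".
Boundaries crossed, outermost first: [that], [Ø] — 2 in total.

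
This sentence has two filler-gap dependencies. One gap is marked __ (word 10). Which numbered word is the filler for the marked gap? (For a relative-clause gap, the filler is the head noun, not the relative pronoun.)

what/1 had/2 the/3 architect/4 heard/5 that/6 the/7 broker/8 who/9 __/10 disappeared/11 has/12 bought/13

The marked gap is inside the relative clause, the subject of "disappeared".
Its filler is the head noun "broker" (via "who"), at word 8.
(The other dependency links word 1 to a gap after word 13.)

8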